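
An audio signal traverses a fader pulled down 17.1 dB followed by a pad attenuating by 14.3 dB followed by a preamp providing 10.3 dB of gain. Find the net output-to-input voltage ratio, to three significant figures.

Net gain = (−17.1) + (−14.3) + 10.3 = -21.1 dB.
Voltage ratio = 10^(-21.1/20) = 0.0881.

0.0881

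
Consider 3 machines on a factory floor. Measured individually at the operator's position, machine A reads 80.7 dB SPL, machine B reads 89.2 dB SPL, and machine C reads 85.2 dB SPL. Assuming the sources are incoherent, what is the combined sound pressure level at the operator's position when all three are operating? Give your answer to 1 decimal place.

91.1 dB SPL

Uncorrelated sources add in intensity (power), not in dB.
L_total = 10·log₁₀(10^(80.7/10) + 10^(89.2/10) + 10^(85.2/10)) = 10·log₁₀(1280000000) = 91.1 dB SPL.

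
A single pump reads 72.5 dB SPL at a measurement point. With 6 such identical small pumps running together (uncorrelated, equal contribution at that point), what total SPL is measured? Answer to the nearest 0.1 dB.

6 equal incoherent sources raise the level by 10·log₁₀(6) = 7.78 dB.
L_total = 72.5 + 7.78 = 80.3 dB SPL.

80.3 dB SPL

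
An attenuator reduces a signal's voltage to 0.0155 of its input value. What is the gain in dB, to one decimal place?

For a voltage ratio, dB = 20·log₁₀(V₂/V₁).
20·log₁₀(0.0155) = -36.2 dB.

-36.2 dB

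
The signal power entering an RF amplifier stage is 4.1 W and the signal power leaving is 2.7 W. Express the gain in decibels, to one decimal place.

-1.8 dB

Power is a power quantity, so gain = 10·log₁₀(P_out/P_in).
10·log₁₀(2.7/4.1) = 10·log₁₀(0.6585) = -1.8 dB.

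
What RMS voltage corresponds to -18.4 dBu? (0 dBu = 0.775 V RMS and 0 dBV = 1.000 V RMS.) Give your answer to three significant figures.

0.0932 V

V = 0.775 V × 10^(-18.4/20).
= 0.775 × 0.1202 = 0.0932 V.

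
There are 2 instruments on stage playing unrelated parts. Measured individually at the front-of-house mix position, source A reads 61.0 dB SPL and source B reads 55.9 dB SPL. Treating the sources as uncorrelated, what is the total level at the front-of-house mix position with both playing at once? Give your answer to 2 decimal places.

Add the sources as powers (linear), then convert back to dB:
L_total = 10·log₁₀(10^(61.0/10) + 10^(55.9/10)) = 10·log₁₀(1648000) = 62.17 dB SPL.

62.17 dB SPL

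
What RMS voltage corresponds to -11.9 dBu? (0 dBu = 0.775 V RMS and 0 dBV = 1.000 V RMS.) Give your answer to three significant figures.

V = 0.775 V × 10^(-11.9/20).
= 0.775 × 0.2541 = 0.197 V.

0.197 V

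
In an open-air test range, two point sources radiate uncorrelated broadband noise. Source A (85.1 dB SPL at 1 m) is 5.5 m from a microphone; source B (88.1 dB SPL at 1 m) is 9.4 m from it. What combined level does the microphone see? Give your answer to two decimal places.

At the listener: L_A = 85.1 − 20·log₁₀(5.5) = 70.293 dB; L_B = 88.1 − 20·log₁₀(9.4) = 68.637 dB.
Combined: 10·log₁₀(10^(70.293/10)+10^(68.637/10)) = 72.55 dB SPL.

72.55 dB SPL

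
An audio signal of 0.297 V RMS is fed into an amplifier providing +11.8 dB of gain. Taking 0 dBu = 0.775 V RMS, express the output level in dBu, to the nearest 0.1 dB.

Input level: 20·log₁₀(0.297/0.775) = -8.33 dBu.
Output: -8.33 + 11.8 = +3.5 dBu.

+3.5 dBu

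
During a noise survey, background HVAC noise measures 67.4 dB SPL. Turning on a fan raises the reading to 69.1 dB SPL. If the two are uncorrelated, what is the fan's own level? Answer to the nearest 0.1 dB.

64.2 dB SPL

Remove the background by subtracting linear intensities:
L_src = 10·log₁₀(10^(69.1/10) − 10^(67.4/10)) = 10·log₁₀(2633000) = 64.2 dB SPL.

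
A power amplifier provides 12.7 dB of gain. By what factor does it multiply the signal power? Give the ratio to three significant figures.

18.6

Power ratio = 10^(dB/10).
10^(12.7/10) = 10^(1.270) = 18.6.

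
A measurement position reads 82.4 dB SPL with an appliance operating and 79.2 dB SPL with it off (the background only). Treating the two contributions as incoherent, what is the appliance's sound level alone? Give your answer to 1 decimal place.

Remove the background by subtracting linear intensities:
L_src = 10·log₁₀(10^(82.4/10) − 10^(79.2/10)) = 10·log₁₀(90600000) = 79.6 dB SPL.

79.6 dB SPL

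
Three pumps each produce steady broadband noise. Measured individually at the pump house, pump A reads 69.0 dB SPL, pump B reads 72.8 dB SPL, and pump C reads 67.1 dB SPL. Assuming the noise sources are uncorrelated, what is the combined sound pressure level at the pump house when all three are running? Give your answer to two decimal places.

Incoherent sources sum as intensities:
L_total = 10·log₁₀(10^(69.0/10) + 10^(72.8/10) + 10^(67.1/10)) = 10·log₁₀(32130000) = 75.07 dB SPL.

75.07 dB SPL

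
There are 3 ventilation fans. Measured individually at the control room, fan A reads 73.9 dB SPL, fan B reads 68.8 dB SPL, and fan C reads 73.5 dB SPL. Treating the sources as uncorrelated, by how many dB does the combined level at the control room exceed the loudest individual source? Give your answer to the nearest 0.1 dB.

Add the sources as powers (linear), then convert back to dB:
L_total = 10·log₁₀(10^(73.9/10) + 10^(68.8/10) + 10^(73.5/10)) = 77.37 dB SPL.
Excess over the loudest (73.9 dB): 77.37 − 73.9 = 3.5 dB.

3.5 dB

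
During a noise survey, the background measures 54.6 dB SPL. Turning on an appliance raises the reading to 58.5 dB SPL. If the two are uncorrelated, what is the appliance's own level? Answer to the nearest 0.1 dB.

56.2 dB SPL

Background correction is a power subtraction:
L_src = 10·log₁₀(10^(58.5/10) − 10^(54.6/10)) = 10·log₁₀(419500) = 56.2 dB SPL.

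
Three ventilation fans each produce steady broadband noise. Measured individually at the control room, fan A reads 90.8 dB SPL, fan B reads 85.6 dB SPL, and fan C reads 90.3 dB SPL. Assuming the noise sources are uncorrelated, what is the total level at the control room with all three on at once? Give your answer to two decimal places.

94.21 dB SPL

Uncorrelated sources add in intensity (power), not in dB.
L_total = 10·log₁₀(10^(90.8/10) + 10^(85.6/10) + 10^(90.3/10)) = 10·log₁₀(2637000000) = 94.21 dB SPL.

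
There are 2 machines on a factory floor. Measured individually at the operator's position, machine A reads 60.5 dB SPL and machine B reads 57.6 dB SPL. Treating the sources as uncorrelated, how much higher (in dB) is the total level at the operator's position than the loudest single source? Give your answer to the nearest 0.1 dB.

1.8 dB

Uncorrelated sources add in intensity (power), not in dB.
L_total = 10·log₁₀(10^(60.5/10) + 10^(57.6/10)) = 62.30 dB SPL.
Excess over the loudest (60.5 dB): 62.30 − 60.5 = 1.8 dB.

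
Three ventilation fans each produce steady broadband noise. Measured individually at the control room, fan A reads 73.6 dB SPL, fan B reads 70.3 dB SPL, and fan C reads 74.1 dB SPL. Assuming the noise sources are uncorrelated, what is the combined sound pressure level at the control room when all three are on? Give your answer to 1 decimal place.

77.7 dB SPL

Uncorrelated sources add in intensity (power), not in dB.
L_total = 10·log₁₀(10^(73.6/10) + 10^(70.3/10) + 10^(74.1/10)) = 10·log₁₀(59330000) = 77.7 dB SPL.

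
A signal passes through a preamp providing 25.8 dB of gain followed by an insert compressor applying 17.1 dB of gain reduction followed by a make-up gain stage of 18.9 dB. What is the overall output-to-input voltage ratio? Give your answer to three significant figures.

Net gain = 25.8 + (−17.1) + 18.9 = 27.6 dB.
Voltage ratio = 10^(27.6/20) = 24.0.

24.0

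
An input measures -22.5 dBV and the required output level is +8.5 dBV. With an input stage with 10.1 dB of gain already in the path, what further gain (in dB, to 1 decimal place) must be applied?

The required make-up gain is the shortfall in the dB sum.
G = +8.5 − (-22.5) − 10.1 = 20.9 dB.

20.9 dB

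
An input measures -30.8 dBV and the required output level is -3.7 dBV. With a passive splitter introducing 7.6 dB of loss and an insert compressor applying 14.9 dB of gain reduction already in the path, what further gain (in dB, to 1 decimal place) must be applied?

The required make-up gain is the shortfall in the dB sum.
G = -3.7 − (-30.8) + 7.6 + 14.9 = 49.6 dB.

49.6 dB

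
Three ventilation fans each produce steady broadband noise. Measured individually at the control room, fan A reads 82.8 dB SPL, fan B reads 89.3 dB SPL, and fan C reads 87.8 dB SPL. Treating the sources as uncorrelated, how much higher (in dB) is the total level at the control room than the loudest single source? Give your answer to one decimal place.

2.9 dB

Add the sources as powers (linear), then convert back to dB:
L_total = 10·log₁₀(10^(82.8/10) + 10^(89.3/10) + 10^(87.8/10)) = 92.16 dB SPL.
Excess over the loudest (89.3 dB): 92.16 − 89.3 = 2.9 dB.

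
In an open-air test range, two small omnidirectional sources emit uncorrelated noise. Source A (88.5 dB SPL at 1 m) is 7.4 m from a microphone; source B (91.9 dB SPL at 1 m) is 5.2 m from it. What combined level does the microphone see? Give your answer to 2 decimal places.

78.46 dB SPL

At the listener: L_A = 88.5 − 20·log₁₀(7.4) = 71.115 dB; L_B = 91.9 − 20·log₁₀(5.2) = 77.580 dB.
Combined: 10·log₁₀(10^(71.115/10)+10^(77.580/10)) = 78.46 dB SPL.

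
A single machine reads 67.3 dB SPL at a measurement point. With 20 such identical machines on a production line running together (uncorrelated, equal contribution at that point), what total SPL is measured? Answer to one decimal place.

80.3 dB SPL

20 equal incoherent sources raise the level by 10·log₁₀(20) = 13.01 dB.
L_total = 67.3 + 13.01 = 80.3 dB SPL.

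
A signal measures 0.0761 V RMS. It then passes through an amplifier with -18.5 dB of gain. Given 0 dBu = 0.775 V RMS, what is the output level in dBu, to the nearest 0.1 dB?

Input level: 20·log₁₀(0.0761/0.775) = -20.16 dBu.
Output: -20.16 − 18.5 = -38.7 dBu.

-38.7 dBu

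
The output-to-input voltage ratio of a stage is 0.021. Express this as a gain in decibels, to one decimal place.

-33.6 dB

For a voltage ratio, dB = 20·log₁₀(V₂/V₁).
20·log₁₀(0.021) = -33.6 dB.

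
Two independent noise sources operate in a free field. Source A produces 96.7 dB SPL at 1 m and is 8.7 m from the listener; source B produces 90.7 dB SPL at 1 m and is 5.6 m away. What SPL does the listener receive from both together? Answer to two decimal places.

At the listener: L_A = 96.7 − 20·log₁₀(8.7) = 77.910 dB; L_B = 90.7 − 20·log₁₀(5.6) = 75.736 dB.
Combined: 10·log₁₀(10^(77.910/10)+10^(75.736/10)) = 79.97 dB SPL.

79.97 dB SPL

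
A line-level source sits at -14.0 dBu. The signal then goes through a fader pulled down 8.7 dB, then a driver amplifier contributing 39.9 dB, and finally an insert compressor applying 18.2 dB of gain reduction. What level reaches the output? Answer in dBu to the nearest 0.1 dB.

-1.0 dBu

In dB, series stages simply add:
-14.0 − 8.7 + 39.9 − 18.2 = -1.0 dBu.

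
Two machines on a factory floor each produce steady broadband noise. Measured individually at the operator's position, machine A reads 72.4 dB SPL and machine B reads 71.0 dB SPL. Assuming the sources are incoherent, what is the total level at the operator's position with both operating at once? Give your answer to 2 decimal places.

Incoherent sources sum as intensities:
L_total = 10·log₁₀(10^(72.4/10) + 10^(71.0/10)) = 10·log₁₀(29970000) = 74.77 dB SPL.

74.77 dB SPL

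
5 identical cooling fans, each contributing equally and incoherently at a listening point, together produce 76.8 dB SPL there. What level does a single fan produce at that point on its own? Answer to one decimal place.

69.8 dB SPL

5 equal incoherent sources add 10·log₁₀(5) = 6.99 dB over one source.
L_one = 76.8 − 6.99 = 69.8 dB SPL.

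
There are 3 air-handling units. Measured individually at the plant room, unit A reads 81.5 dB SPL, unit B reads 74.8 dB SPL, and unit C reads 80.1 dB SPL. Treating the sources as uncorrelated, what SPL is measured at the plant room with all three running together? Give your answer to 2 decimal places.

Add the sources as powers (linear), then convert back to dB:
L_total = 10·log₁₀(10^(81.5/10) + 10^(74.8/10) + 10^(80.1/10)) = 10·log₁₀(273800000) = 84.37 dB SPL.

84.37 dB SPL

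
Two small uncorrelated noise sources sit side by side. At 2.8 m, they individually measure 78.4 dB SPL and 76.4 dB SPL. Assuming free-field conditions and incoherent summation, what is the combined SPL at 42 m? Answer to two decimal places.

57.00 dB SPL

Combined at 2.8 m: 10·log₁₀(10^(78.4/10)+10^(76.4/10)) = 80.524 dB SPL.
Then apply −20·log₁₀(42/2.8) = -23.522 dB → 57.00 dB SPL.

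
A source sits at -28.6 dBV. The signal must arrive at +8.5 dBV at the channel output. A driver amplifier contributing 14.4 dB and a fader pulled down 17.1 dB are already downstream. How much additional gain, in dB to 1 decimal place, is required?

39.8 dB

The required make-up gain is the shortfall in the dB sum.
G = +8.5 − (-28.6) − 14.4 + 17.1 = 39.8 dB.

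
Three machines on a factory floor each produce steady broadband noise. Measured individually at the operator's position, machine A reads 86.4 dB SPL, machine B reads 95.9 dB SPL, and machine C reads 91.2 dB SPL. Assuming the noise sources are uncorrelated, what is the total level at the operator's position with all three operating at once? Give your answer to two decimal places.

97.52 dB SPL

Incoherent sources sum as intensities:
L_total = 10·log₁₀(10^(86.4/10) + 10^(95.9/10) + 10^(91.2/10)) = 10·log₁₀(5645000000) = 97.52 dB SPL.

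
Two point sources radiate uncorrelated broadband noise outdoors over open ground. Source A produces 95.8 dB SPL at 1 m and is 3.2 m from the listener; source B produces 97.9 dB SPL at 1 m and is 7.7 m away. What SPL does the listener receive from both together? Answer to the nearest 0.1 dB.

At the listener: L_A = 95.8 − 20·log₁₀(3.2) = 85.70 dB; L_B = 97.9 − 20·log₁₀(7.7) = 80.17 dB.
Combined: 10·log₁₀(10^(85.70/10)+10^(80.17/10)) = 86.8 dB SPL.

86.8 dB SPL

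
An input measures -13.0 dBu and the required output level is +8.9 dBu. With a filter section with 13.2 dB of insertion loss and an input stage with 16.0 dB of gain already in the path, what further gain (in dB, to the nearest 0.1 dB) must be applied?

19.1 dB

The required make-up gain is the shortfall in the dB sum.
G = +8.9 − (-13.0) + 13.2 − 16.0 = 19.1 dB.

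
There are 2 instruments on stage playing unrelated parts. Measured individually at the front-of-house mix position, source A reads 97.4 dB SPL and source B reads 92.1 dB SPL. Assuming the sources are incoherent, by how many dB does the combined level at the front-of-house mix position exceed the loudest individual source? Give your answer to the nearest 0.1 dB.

1.1 dB

Add the sources as powers (linear), then convert back to dB:
L_total = 10·log₁₀(10^(97.4/10) + 10^(92.1/10)) = 98.52 dB SPL.
Excess over the loudest (97.4 dB): 98.52 − 97.4 = 1.1 dB.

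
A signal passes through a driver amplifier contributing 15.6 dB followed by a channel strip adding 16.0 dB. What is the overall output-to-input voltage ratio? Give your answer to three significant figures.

38.0

Net gain = 15.6 + 16.0 = 31.6 dB.
Voltage ratio = 10^(31.6/20) = 38.0.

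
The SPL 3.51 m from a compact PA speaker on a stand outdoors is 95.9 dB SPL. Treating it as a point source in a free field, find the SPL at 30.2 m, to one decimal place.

77.2 dB SPL

Free-field point source: level drops by 20·log₁₀ of the distance ratio.
ΔL = −20·log₁₀(30.2/3.51) = -18.69 dB, so L₂ = 95.9 + (-18.69) = 77.2 dB SPL.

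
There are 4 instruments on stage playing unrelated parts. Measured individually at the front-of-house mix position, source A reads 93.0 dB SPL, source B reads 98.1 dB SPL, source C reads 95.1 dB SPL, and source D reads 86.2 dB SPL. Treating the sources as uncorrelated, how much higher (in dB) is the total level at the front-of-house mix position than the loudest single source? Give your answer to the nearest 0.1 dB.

2.7 dB

Uncorrelated sources add in intensity (power), not in dB.
L_total = 10·log₁₀(10^(93.0/10) + 10^(98.1/10) + 10^(95.1/10) + 10^(86.2/10)) = 100.83 dB SPL.
Excess over the loudest (98.1 dB): 100.83 − 98.1 = 2.7 dB.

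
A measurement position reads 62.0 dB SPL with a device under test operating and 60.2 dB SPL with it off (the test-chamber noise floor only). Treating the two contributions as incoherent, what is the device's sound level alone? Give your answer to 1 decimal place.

57.3 dB SPL

Remove the background by subtracting linear intensities:
L_src = 10·log₁₀(10^(62.0/10) − 10^(60.2/10)) = 10·log₁₀(537800) = 57.3 dB SPL.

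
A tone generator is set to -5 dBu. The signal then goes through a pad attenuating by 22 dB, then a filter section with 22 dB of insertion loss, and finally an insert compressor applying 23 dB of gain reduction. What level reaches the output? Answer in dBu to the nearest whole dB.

Cascaded gains and losses add directly in dB.
-5 − 22 − 22 − 23 = -72 dBu.

-72 dBu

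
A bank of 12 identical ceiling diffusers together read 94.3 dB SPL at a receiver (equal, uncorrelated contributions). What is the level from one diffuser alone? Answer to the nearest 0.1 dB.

12 equal incoherent sources add 10·log₁₀(12) = 10.79 dB over one source.
L_one = 94.3 − 10.79 = 83.5 dB SPL.

83.5 dB SPL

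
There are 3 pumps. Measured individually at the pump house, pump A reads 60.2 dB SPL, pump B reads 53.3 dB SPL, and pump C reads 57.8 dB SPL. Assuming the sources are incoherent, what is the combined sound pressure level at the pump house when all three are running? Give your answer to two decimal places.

62.70 dB SPL

Add the sources as powers (linear), then convert back to dB:
L_total = 10·log₁₀(10^(60.2/10) + 10^(53.3/10) + 10^(57.8/10)) = 10·log₁₀(1863000) = 62.70 dB SPL.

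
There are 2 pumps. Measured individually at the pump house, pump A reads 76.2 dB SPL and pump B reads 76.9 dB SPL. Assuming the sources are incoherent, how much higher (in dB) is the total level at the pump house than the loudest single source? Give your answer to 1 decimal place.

2.7 dB

Add the sources as powers (linear), then convert back to dB:
L_total = 10·log₁₀(10^(76.2/10) + 10^(76.9/10)) = 79.57 dB SPL.
Excess over the loudest (76.9 dB): 79.57 − 76.9 = 2.7 dB.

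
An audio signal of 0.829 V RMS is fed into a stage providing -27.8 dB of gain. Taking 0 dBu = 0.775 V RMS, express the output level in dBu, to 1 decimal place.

-27.2 dBu

Input level: 20·log₁₀(0.829/0.775) = 0.59 dBu.
Output: 0.59 − 27.8 = -27.2 dBu.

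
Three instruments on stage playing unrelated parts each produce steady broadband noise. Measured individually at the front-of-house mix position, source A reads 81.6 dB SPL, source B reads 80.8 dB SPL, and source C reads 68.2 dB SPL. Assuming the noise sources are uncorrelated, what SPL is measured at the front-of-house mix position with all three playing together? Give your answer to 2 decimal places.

Incoherent sources sum as intensities:
L_total = 10·log₁₀(10^(81.6/10) + 10^(80.8/10) + 10^(68.2/10)) = 10·log₁₀(271400000) = 84.34 dB SPL.

84.34 dB SPL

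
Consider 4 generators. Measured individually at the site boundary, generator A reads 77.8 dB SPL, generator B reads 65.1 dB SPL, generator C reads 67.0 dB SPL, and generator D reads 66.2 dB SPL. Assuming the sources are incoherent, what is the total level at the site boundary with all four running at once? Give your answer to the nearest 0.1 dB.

78.6 dB SPL

Incoherent sources sum as intensities:
L_total = 10·log₁₀(10^(77.8/10) + 10^(65.1/10) + 10^(67.0/10) + 10^(66.2/10)) = 10·log₁₀(72670000) = 78.6 dB SPL.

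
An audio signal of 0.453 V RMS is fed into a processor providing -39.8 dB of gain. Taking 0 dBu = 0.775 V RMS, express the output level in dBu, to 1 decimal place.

-44.5 dBu

Input level: 20·log₁₀(0.453/0.775) = -4.66 dBu.
Output: -4.66 − 39.8 = -44.5 dBu.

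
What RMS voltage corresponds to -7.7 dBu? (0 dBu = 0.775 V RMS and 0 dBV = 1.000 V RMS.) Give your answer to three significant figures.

V = 0.775 V × 10^(-7.7/20).
= 0.775 × 0.4121 = 0.319 V.

0.319 V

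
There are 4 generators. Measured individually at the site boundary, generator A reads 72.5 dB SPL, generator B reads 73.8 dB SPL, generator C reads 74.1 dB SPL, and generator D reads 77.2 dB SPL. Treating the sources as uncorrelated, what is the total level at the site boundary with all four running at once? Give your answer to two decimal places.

80.79 dB SPL

Incoherent sources sum as intensities:
L_total = 10·log₁₀(10^(72.5/10) + 10^(73.8/10) + 10^(74.1/10) + 10^(77.2/10)) = 10·log₁₀(120000000) = 80.79 dB SPL.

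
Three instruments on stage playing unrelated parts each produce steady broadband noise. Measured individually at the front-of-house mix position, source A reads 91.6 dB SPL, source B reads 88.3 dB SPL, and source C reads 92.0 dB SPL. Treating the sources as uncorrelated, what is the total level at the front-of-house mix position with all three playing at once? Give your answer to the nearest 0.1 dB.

Incoherent sources sum as intensities:
L_total = 10·log₁₀(10^(91.6/10) + 10^(88.3/10) + 10^(92.0/10)) = 10·log₁₀(3706000000) = 95.7 dB SPL.

95.7 dB SPL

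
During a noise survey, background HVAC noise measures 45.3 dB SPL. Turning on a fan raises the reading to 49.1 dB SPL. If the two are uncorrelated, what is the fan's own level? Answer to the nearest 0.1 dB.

Subtract intensities: L_src = 10·log₁₀(10^(L_total/10) − 10^(L_bg/10)).
L_src = 10·log₁₀(10^(49.1/10) − 10^(45.3/10)) = 10·log₁₀(47400) = 46.8 dB SPL.

46.8 dB SPL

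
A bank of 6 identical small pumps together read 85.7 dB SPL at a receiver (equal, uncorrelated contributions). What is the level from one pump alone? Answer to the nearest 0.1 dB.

77.9 dB SPL

6 equal incoherent sources add 10·log₁₀(6) = 7.78 dB over one source.
L_one = 85.7 − 7.78 = 77.9 dB SPL.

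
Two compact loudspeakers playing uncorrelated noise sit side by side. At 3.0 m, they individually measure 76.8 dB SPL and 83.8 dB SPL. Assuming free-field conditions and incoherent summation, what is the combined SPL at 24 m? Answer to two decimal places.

Combined at 3.0 m: 10·log₁₀(10^(76.8/10)+10^(83.8/10)) = 84.590 dB SPL.
Then apply −20·log₁₀(24/3.0) = -18.062 dB → 66.53 dB SPL.

66.53 dB SPL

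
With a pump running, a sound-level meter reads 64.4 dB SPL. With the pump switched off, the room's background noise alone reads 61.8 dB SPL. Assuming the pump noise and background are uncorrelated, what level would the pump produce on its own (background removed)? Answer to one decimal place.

Background correction is a power subtraction:
L_src = 10·log₁₀(10^(64.4/10) − 10^(61.8/10)) = 10·log₁₀(1241000) = 60.9 dB SPL.

60.9 dB SPL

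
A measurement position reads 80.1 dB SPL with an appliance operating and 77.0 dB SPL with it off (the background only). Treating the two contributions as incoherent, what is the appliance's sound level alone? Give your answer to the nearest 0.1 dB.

77.2 dB SPL

Remove the background by subtracting linear intensities:
L_src = 10·log₁₀(10^(80.1/10) − 10^(77.0/10)) = 10·log₁₀(52210000) = 77.2 dB SPL.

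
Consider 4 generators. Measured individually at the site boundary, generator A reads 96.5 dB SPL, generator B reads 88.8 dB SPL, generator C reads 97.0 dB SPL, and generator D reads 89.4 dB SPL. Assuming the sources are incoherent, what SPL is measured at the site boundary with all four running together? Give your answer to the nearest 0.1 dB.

Uncorrelated sources add in intensity (power), not in dB.
L_total = 10·log₁₀(10^(96.5/10) + 10^(88.8/10) + 10^(97.0/10) + 10^(89.4/10)) = 10·log₁₀(11108000000) = 100.5 dB SPL.

100.5 dB SPL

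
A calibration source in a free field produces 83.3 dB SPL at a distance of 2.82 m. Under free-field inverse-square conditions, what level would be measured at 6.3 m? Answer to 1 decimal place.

76.3 dB SPL

For a point source in a free field, ΔL = −20·log₁₀(d₂/d₁).
ΔL = −20·log₁₀(6.3/2.82) = -6.98 dB, so L₂ = 83.3 + (-6.98) = 76.3 dB SPL.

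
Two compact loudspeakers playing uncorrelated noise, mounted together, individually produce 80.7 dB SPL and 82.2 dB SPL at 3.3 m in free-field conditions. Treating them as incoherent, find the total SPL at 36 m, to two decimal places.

63.77 dB SPL

Combined at 3.3 m: 10·log₁₀(10^(80.7/10)+10^(82.2/10)) = 84.525 dB SPL.
Then apply −20·log₁₀(36/3.3) = -20.756 dB → 63.77 dB SPL.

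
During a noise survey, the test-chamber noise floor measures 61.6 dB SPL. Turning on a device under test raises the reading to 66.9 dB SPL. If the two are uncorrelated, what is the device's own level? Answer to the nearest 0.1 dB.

Subtract intensities: L_src = 10·log₁₀(10^(L_total/10) − 10^(L_bg/10)).
L_src = 10·log₁₀(10^(66.9/10) − 10^(61.6/10)) = 10·log₁₀(3452000) = 65.4 dB SPL.

65.4 dB SPL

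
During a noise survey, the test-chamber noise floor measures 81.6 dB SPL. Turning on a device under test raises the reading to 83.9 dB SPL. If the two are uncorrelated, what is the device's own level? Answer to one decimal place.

80.0 dB SPL

Remove the background by subtracting linear intensities:
L_src = 10·log₁₀(10^(83.9/10) − 10^(81.6/10)) = 10·log₁₀(100900000) = 80.0 dB SPL.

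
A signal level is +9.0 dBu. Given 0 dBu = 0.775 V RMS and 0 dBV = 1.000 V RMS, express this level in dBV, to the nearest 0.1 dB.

+6.8 dBV

The offset between the scales is 20·log₁₀(0.775/1.000) = −2.214 dB.
So dBV = +9.0 − 2.214 = +6.8 dBV.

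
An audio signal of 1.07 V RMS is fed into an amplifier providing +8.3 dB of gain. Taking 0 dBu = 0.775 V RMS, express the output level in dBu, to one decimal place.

Input level: 20·log₁₀(1.07/0.775) = 2.80 dBu.
Output: 2.80 + 8.3 = +11.1 dBu.

+11.1 dBu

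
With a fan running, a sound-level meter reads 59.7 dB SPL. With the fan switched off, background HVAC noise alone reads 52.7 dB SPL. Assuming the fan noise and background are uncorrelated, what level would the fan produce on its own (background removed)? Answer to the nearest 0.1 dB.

Remove the background by subtracting linear intensities:
L_src = 10·log₁₀(10^(59.7/10) − 10^(52.7/10)) = 10·log₁₀(747000) = 58.7 dB SPL.

58.7 dB SPL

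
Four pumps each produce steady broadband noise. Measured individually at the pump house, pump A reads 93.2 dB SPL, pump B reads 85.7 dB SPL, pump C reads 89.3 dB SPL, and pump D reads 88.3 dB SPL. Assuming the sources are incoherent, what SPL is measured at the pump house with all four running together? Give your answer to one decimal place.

96.0 dB SPL

Incoherent sources sum as intensities:
L_total = 10·log₁₀(10^(93.2/10) + 10^(85.7/10) + 10^(89.3/10) + 10^(88.3/10)) = 10·log₁₀(3988000000) = 96.0 dB SPL.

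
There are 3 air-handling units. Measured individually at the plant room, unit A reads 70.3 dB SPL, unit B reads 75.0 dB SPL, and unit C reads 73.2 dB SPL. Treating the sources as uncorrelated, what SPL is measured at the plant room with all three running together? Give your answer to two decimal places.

78.01 dB SPL

Uncorrelated sources add in intensity (power), not in dB.
L_total = 10·log₁₀(10^(70.3/10) + 10^(75.0/10) + 10^(73.2/10)) = 10·log₁₀(63230000) = 78.01 dB SPL.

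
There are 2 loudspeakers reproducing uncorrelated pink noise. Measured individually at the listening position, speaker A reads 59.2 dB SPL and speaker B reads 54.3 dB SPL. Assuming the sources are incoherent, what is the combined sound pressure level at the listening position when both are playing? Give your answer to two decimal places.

60.42 dB SPL

Uncorrelated sources add in intensity (power), not in dB.
L_total = 10·log₁₀(10^(59.2/10) + 10^(54.3/10)) = 10·log₁₀(1101000) = 60.42 dB SPL.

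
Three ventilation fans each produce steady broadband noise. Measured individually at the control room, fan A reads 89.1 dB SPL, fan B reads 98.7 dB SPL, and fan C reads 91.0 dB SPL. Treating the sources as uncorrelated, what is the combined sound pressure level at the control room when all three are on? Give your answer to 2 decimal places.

Uncorrelated sources add in intensity (power), not in dB.
L_total = 10·log₁₀(10^(89.1/10) + 10^(98.7/10) + 10^(91.0/10)) = 10·log₁₀(9485000000) = 99.77 dB SPL.

99.77 dB SPL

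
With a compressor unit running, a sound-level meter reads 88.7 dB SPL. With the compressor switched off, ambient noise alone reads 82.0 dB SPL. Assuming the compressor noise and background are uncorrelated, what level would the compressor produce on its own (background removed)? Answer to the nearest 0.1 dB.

Remove the background by subtracting linear intensities:
L_src = 10·log₁₀(10^(88.7/10) − 10^(82.0/10)) = 10·log₁₀(582800000) = 87.7 dB SPL.

87.7 dB SPL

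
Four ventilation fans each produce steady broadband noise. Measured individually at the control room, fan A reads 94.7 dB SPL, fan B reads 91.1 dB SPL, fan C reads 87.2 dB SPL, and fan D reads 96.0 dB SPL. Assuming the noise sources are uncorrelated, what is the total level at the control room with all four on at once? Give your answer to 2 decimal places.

99.42 dB SPL

Uncorrelated sources add in intensity (power), not in dB.
L_total = 10·log₁₀(10^(94.7/10) + 10^(91.1/10) + 10^(87.2/10) + 10^(96.0/10)) = 10·log₁₀(8745000000) = 99.42 dB SPL.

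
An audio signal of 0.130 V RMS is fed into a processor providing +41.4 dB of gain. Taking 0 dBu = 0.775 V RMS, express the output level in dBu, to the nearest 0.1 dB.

+25.9 dBu

Input level: 20·log₁₀(0.130/0.775) = -15.51 dBu.
Output: -15.51 + 41.4 = +25.9 dBu.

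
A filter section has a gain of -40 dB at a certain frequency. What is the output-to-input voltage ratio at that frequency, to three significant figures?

0.0100

Voltage ratio = 10^(dB/20).
10^(-40/20) = 10^(-2.000) = 0.0100.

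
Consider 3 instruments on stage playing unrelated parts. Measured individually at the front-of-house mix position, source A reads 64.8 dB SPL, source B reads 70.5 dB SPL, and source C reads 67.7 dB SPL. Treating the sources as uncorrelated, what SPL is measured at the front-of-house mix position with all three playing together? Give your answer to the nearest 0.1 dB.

Incoherent sources sum as intensities:
L_total = 10·log₁₀(10^(64.8/10) + 10^(70.5/10) + 10^(67.7/10)) = 10·log₁₀(20130000) = 73.0 dB SPL.

73.0 dB SPL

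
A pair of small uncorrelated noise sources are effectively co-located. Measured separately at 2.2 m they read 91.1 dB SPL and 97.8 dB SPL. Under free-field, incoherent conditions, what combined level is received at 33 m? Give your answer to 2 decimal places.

Combined at 2.2 m: 10·log₁₀(10^(91.1/10)+10^(97.8/10)) = 98.641 dB SPL.
Then apply −20·log₁₀(33/2.2) = -23.522 dB → 75.12 dB SPL.

75.12 dB SPL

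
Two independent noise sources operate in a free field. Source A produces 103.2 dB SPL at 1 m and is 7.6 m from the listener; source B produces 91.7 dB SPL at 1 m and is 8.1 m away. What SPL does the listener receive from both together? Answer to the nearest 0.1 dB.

At the listener: L_A = 103.2 − 20·log₁₀(7.6) = 85.58 dB; L_B = 91.7 − 20·log₁₀(8.1) = 73.53 dB.
Combined: 10·log₁₀(10^(85.58/10)+10^(73.53/10)) = 85.8 dB SPL.

85.8 dB SPL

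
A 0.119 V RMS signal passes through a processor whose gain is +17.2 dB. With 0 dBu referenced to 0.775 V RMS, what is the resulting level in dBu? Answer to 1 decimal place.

Input level: 20·log₁₀(0.119/0.775) = -16.28 dBu.
Output: -16.28 + 17.2 = +0.9 dBu.

+0.9 dBu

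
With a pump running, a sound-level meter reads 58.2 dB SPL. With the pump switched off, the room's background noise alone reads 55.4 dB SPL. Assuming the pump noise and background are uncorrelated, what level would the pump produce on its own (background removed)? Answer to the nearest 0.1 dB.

55.0 dB SPL

Background correction is a power subtraction:
L_src = 10·log₁₀(10^(58.2/10) − 10^(55.4/10)) = 10·log₁₀(314000) = 55.0 dB SPL.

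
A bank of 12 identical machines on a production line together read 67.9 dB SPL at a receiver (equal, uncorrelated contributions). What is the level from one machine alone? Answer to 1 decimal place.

12 equal incoherent sources add 10·log₁₀(12) = 10.79 dB over one source.
L_one = 67.9 − 10.79 = 57.1 dB SPL.

57.1 dB SPL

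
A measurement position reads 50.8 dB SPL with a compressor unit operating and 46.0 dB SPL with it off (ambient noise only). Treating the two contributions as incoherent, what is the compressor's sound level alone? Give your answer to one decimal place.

Subtract intensities: L_src = 10·log₁₀(10^(L_total/10) − 10^(L_bg/10)).
L_src = 10·log₁₀(10^(50.8/10) − 10^(46.0/10)) = 10·log₁₀(80420) = 49.1 dB SPL.

49.1 dB SPL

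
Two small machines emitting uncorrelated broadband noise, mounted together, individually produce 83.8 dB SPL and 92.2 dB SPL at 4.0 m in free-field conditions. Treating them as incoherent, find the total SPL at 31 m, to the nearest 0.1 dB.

75.0 dB SPL

Combined at 4.0 m: 10·log₁₀(10^(83.8/10)+10^(92.2/10)) = 92.79 dB SPL.
Then apply −20·log₁₀(31/4.0) = -17.79 dB → 75.0 dB SPL.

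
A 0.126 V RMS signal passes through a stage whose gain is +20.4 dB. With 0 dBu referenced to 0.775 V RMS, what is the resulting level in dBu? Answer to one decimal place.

Input level: 20·log₁₀(0.126/0.775) = -15.78 dBu.
Output: -15.78 + 20.4 = +4.6 dBu.

+4.6 dBu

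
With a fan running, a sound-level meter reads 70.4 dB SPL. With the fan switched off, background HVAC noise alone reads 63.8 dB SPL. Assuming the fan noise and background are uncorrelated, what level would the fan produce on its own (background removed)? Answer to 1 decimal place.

Remove the background by subtracting linear intensities:
L_src = 10·log₁₀(10^(70.4/10) − 10^(63.8/10)) = 10·log₁₀(8566000) = 69.3 dB SPL.

69.3 dB SPL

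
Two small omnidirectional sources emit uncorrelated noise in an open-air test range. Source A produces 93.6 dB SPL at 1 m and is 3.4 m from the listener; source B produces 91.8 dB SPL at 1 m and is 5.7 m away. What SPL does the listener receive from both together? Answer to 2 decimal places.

At the listener: L_A = 93.6 − 20·log₁₀(3.4) = 82.970 dB; L_B = 91.8 − 20·log₁₀(5.7) = 76.683 dB.
Combined: 10·log₁₀(10^(82.970/10)+10^(76.683/10)) = 83.89 dB SPL.

83.89 dB SPL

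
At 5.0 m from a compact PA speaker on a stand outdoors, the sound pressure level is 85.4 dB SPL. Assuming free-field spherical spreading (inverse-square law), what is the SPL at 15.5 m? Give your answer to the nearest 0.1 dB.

75.6 dB SPL

Inverse-square spreading gives ΔL = −20·log₁₀(d₂/d₁).
ΔL = −20·log₁₀(15.5/5.0) = -9.83 dB, so L₂ = 85.4 + (-9.83) = 75.6 dB SPL.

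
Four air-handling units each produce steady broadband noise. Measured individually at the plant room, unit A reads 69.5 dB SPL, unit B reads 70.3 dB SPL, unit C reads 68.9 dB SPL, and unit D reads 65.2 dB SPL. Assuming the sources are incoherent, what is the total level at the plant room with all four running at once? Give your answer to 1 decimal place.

74.9 dB SPL

Add the sources as powers (linear), then convert back to dB:
L_total = 10·log₁₀(10^(69.5/10) + 10^(70.3/10) + 10^(68.9/10) + 10^(65.2/10)) = 10·log₁₀(30700000) = 74.9 dB SPL.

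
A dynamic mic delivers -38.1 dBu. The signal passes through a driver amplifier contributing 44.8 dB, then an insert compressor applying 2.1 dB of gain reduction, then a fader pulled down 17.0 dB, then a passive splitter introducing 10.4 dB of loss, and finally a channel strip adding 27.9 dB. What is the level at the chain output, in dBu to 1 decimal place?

In dB, series stages simply add:
-38.1 + 44.8 − 2.1 − 17.0 − 10.4 + 27.9 = +5.1 dBu.

+5.1 dBu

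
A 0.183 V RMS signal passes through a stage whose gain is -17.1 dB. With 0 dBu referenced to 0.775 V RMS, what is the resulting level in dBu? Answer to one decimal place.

-29.6 dBu

Input level: 20·log₁₀(0.183/0.775) = -12.54 dBu.
Output: -12.54 − 17.1 = -29.6 dBu.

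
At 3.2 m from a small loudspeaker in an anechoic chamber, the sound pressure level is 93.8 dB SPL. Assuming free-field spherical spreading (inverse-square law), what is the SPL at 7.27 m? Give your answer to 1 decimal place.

Free-field point source: level drops by 20·log₁₀ of the distance ratio.
ΔL = −20·log₁₀(7.27/3.2) = -7.13 dB, so L₂ = 93.8 + (-7.13) = 86.7 dB SPL.

86.7 dB SPL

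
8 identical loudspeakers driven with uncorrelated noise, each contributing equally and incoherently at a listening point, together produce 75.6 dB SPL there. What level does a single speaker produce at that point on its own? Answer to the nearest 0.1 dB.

66.6 dB SPL

8 equal incoherent sources add 10·log₁₀(8) = 9.03 dB over one source.
L_one = 75.6 − 9.03 = 66.6 dB SPL.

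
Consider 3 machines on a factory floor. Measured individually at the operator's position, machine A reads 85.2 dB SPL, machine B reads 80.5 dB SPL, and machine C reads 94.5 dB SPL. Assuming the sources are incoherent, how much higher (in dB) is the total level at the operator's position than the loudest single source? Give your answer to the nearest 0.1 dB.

Add the sources as powers (linear), then convert back to dB:
L_total = 10·log₁₀(10^(85.2/10) + 10^(80.5/10) + 10^(94.5/10)) = 95.13 dB SPL.
Excess over the loudest (94.5 dB): 95.13 − 94.5 = 0.6 dB.

0.6 dB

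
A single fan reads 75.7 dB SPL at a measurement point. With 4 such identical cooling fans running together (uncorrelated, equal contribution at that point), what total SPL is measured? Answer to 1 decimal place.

81.7 dB SPL

4 equal incoherent sources raise the level by 10·log₁₀(4) = 6.02 dB.
L_total = 75.7 + 6.02 = 81.7 dB SPL.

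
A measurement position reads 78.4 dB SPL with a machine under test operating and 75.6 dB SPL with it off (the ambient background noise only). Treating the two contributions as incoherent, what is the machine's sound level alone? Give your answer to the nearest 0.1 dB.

Background correction is a power subtraction:
L_src = 10·log₁₀(10^(78.4/10) − 10^(75.6/10)) = 10·log₁₀(32880000) = 75.2 dB SPL.

75.2 dB SPL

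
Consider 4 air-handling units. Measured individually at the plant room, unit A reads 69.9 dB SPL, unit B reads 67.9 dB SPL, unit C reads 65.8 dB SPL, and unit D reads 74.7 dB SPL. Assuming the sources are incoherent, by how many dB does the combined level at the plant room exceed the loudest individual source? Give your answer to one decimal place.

Uncorrelated sources add in intensity (power), not in dB.
L_total = 10·log₁₀(10^(69.9/10) + 10^(67.9/10) + 10^(65.8/10) + 10^(74.7/10)) = 76.92 dB SPL.
Excess over the loudest (74.7 dB): 76.92 − 74.7 = 2.2 dB.

2.2 dB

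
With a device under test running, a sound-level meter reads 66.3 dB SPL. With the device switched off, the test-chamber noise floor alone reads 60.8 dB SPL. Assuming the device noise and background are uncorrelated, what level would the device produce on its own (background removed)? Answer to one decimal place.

64.9 dB SPL

Subtract intensities: L_src = 10·log₁₀(10^(L_total/10) − 10^(L_bg/10)).
L_src = 10·log₁₀(10^(66.3/10) − 10^(60.8/10)) = 10·log₁₀(3064000) = 64.9 dB SPL.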